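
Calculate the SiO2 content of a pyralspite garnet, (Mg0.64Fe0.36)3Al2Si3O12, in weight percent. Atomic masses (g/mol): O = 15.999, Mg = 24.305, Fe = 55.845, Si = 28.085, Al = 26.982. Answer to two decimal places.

41.23 wt%

Formula mass = 437.185 g/mol.
3 Si → 3.0000 mol SiO2 per formula unit; M(SiO2) = 60.083, so SiO2 mass = 180.249 g.
180.249/437.185 × 100 = 41.23 wt%.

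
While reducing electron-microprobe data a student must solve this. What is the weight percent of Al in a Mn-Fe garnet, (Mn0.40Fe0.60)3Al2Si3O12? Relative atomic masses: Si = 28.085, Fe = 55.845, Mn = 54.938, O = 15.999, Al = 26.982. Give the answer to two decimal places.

Formula mass = 1.20*54.938 + 1.80*55.845 + 2*26.982 + 3*28.085 + 12*15.999 = 496.654 g/mol, of which 53.964 g is Al.
So Al makes up 53.964/496.654 = 0.1087 of the mass, i.e. 10.87%.

10.87 mass %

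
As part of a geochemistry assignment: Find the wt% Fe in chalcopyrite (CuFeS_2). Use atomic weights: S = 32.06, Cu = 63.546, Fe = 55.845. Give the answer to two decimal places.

30.43 mass %

Molar mass of CuFeS_2: 1·63.546 + 1·55.845 + 2·32.06 = 183.511 g/mol.
Mass of Fe per formula unit: 1 × 55.845 = 55.845 g.
Weight fraction Fe = 55.845 / 183.511 = 0.3043.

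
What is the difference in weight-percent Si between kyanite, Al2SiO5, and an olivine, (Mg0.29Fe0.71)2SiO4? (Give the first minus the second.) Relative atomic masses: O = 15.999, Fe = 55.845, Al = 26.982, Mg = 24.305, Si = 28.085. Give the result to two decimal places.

First mineral: 28.085 g Si in 162.044 g formula = 17.33 wt% Si.
Second mineral: 28.085 g Si in 185.478 g formula = 15.14 wt% Si.
17.33% − 15.14% gives a difference of 2.19 percentage points.

2.19 percentage points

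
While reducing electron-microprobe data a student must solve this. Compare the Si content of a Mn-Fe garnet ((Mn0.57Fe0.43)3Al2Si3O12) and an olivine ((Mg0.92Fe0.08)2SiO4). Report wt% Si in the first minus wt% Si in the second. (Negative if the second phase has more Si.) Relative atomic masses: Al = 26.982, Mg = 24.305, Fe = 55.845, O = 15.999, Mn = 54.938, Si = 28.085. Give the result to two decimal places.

First mineral: 84.255 g Si in 496.191 g formula = 16.98 wt% Si.
Second mineral: 28.085 g Si in 145.737 g formula = 19.27 wt% Si.
16.98% − 19.27% gives a difference of -2.29 percentage points.

-2.29 percentage points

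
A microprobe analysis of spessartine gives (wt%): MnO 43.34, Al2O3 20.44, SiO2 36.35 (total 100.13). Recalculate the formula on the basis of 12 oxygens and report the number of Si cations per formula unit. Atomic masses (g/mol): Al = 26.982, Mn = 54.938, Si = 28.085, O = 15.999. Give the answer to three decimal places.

2.997 Si apfu

MnO: 43.34/70.937 = 0.61096 mol → 0.61096 mol Mn, 0.61096 mol O.
Al2O3: 20.44/101.961 = 0.20047 mol → 0.40094 mol Al, 0.60141 mol O.
SiO2: 36.35/60.083 = 0.60500 mol → 0.60500 mol Si, 1.21000 mol O.
Total oxygen = 2.42237 mol. Normalization factor = 12/2.42237 = 4.95383.
Si per 12 O = 0.60500 × 4.95383 = 2.997.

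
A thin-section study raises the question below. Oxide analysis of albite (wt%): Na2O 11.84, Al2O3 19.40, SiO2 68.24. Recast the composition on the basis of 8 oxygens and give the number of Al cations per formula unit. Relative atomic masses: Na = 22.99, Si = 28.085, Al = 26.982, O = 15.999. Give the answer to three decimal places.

11.84 wt% Na2O ÷ 61.979 g/mol = 0.19103 mol, giving 0.38206 Na and 0.19103 O.
19.40 wt% Al2O3 ÷ 101.961 g/mol = 0.19027 mol, giving 0.38054 Al and 0.57081 O.
68.24 wt% SiO2 ÷ 60.083 g/mol = 1.13576 mol, giving 1.13576 Si and 2.27152 O.
Oxygen sums to 3.03336; scaling by 8/3.03336 = 2.63734 puts the formula on 8 O.
Al: 0.38054 × 2.63734 = 1.004 atoms per formula unit.

1.004 Al apfu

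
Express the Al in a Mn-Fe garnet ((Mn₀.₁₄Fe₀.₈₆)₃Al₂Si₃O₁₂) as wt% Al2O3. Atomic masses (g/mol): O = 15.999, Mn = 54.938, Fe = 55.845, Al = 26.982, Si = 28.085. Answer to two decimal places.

20.50 wt%

Molar mass of (Mn₀.₁₄Fe₀.₈₆)₃Al₂Si₃O₁₂ = 0.42·54.938 + 2.58·55.845 + 2·26.982 + 3·28.085 + 12·15.999 = 497.361 g/mol.
Each formula unit contains 2 Al, equivalent to 2/2 = 1.0000 mol Al2O3.
M(Al2O3) = 2×26.982 + 3×15.999 = 101.961 g/mol.
Mass of Al2O3 per formula unit = 1.0000 × 101.961 = 101.961 g.
Al2O3 wt% = 101.961 / 497.361 × 100 = 20.50%.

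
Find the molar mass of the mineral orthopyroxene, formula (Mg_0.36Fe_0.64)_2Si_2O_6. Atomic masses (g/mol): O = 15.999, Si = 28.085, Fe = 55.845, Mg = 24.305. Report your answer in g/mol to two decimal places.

The formula mass is the sum 0.72(24.305) + 1.28(55.845) + 2(28.085) + 6(15.999).

241.15 g/mol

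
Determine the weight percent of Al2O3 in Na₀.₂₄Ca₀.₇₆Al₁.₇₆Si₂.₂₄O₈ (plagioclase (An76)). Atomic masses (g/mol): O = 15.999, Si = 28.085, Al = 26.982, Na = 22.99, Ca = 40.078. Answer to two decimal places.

M(Na₀.₂₄Ca₀.₇₆Al₁.₇₆Si₂.₂₄O₈) = 274.368 g/mol; M(Al2O3) = 101.961 g/mol.
Moles Al2O3 per formula unit = 1.76 Al ÷ 2 = 0.8800.
Al2O3 fraction = (0.8800 × 101.961) / 274.368 = 89.726/274.368 = 0.3270.

32.70 wt%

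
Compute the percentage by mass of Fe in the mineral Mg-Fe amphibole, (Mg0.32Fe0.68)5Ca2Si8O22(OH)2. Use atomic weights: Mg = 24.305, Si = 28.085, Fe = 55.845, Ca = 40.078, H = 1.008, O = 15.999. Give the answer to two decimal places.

20.65 wt%

Molar mass of (Mg0.32Fe0.68)5Ca2Si8O22(OH)2: 1.60*24.305 + 3.40*55.845 + 2*40.078 + 8*28.085 + 24*15.999 + 2*1.008 = 919.589 g/mol.
Mass of Fe per formula unit: 3.40 × 55.845 = 189.873 g.
Weight fraction Fe = 189.873 / 919.589 = 0.2065.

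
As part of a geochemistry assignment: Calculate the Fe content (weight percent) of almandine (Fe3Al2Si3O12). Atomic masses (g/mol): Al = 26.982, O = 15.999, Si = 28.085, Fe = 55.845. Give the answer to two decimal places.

33.66 weight percent

Formula mass = 3*55.845 + 2*26.982 + 3*28.085 + 12*15.999 = 497.742 g/mol, of which 167.535 g is Fe.
So Fe makes up 167.535/497.742 = 0.3366 of the mass, i.e. 33.66%.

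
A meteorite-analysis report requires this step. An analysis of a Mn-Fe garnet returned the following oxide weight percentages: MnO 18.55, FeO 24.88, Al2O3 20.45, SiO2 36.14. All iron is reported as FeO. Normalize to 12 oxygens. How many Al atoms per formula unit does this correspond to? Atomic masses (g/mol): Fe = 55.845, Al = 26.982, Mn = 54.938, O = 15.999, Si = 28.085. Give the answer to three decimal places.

1.995 Al apfu

MnO: 18.55/70.937 = 0.26150 mol → 0.26150 mol Mn, 0.26150 mol O.
FeO: 24.88/71.844 = 0.34631 mol → 0.34631 mol Fe, 0.34631 mol O.
Al2O3: 20.45/101.961 = 0.20057 mol → 0.40114 mol Al, 0.60171 mol O.
SiO2: 36.14/60.083 = 0.60150 mol → 0.60150 mol Si, 1.20300 mol O.
Total oxygen = 2.41252 mol. Normalization factor = 12/2.41252 = 4.97405.
Al per 12 O = 0.40114 × 4.97405 = 1.995.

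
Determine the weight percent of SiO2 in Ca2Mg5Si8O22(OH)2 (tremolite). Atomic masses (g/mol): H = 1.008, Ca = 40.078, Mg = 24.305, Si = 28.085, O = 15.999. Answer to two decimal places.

M(Ca2Mg5Si8O22(OH)2) = 812.353 g/mol; M(SiO2) = 60.083 g/mol.
Moles SiO2 per formula unit = 8 Si ÷ 1 = 8.0000.
SiO2 fraction = (8.0000 × 60.083) / 812.353 = 480.664/812.353 = 0.5917.

59.17 wt%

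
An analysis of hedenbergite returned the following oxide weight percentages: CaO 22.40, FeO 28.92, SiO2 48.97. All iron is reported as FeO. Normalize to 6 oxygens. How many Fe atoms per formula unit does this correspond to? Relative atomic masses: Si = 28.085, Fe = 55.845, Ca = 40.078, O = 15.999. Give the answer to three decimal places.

0.993 Fe apfu

22.40 wt% CaO ÷ 56.077 g/mol = 0.39945 mol, giving 0.39945 Ca and 0.39945 O.
28.92 wt% FeO ÷ 71.844 g/mol = 0.40254 mol, giving 0.40254 Fe and 0.40254 O.
48.97 wt% SiO2 ÷ 60.083 g/mol = 0.81504 mol, giving 0.81504 Si and 1.63008 O.
Oxygen sums to 2.43207; scaling by 6/2.43207 = 2.46703 puts the formula on 6 O.
Fe: 0.40254 × 2.46703 = 0.993 atoms per formula unit.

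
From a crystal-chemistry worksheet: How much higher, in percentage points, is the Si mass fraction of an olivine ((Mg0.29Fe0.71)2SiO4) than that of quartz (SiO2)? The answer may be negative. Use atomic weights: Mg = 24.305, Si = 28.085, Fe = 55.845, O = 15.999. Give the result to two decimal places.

First mineral: 28.085 g Si in 185.478 g formula = 15.14 wt% Si.
Second mineral: 28.085 g Si in 60.083 g formula = 46.74 wt% Si.
15.14% − 46.74% gives a difference of -31.60 percentage points.

-31.60 percentage points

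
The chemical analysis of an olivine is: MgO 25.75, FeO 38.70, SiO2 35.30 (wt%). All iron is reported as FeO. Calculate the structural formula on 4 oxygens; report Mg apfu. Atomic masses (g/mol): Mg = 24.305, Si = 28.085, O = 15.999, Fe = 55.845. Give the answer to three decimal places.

MgO: 25.75/40.304 = 0.63889 mol → 0.63889 mol Mg, 0.63889 mol O.
FeO: 38.70/71.844 = 0.53867 mol → 0.53867 mol Fe, 0.53867 mol O.
SiO2: 35.30/60.083 = 0.58752 mol → 0.58752 mol Si, 1.17504 mol O.
Total oxygen = 2.35260 mol. Normalization factor = 4/2.35260 = 1.70025.
Mg per 4 O = 0.63889 × 1.70025 = 1.086.

1.086 Mg apfu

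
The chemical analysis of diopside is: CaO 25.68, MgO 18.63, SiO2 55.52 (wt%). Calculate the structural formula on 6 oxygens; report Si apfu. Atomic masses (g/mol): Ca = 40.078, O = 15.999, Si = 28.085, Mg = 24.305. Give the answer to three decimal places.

2.003 Si apfu

CaO: 25.68/56.077 = 0.45794 mol → 0.45794 mol Ca, 0.45794 mol O.
MgO: 18.63/40.304 = 0.46224 mol → 0.46224 mol Mg, 0.46224 mol O.
SiO2: 55.52/60.083 = 0.92406 mol → 0.92406 mol Si, 1.84812 mol O.
Total oxygen = 2.76830 mol. Normalization factor = 6/2.76830 = 2.16740.
Si per 6 O = 0.92406 × 2.16740 = 2.003.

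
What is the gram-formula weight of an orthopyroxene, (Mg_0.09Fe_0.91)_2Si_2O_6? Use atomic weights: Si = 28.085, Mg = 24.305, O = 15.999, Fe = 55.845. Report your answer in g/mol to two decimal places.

The formula mass is the sum 0.18·24.305 + 1.82·55.845 + 2·28.085 + 6·15.999.

258.18 g/mol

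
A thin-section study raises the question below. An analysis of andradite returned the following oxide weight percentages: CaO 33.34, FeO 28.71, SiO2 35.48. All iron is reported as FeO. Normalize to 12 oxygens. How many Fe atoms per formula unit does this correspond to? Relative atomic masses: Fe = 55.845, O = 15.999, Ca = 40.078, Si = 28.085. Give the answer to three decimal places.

2.205 Fe apfu

CaO (M=56.077): mol = 0.59454; Ca = 0.59454, O = 0.59454.
FeO (M=71.844): mol = 0.39962; Fe = 0.39962, O = 0.39962.
SiO2 (M=60.083): mol = 0.59052; Si = 0.59052, O = 1.18104.
ΣO = 2.17520; factor = 12/ΣO = 5.51673.
Fe apfu = 0.39962 × 5.51673 = 2.205.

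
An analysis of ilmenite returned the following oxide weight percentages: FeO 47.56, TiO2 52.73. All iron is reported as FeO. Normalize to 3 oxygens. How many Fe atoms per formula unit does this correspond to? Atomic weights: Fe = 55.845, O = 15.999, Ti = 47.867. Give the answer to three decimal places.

FeO (M=71.844): mol = 0.66199; Fe = 0.66199, O = 0.66199.
TiO2 (M=79.865): mol = 0.66024; Ti = 0.66024, O = 1.32048.
ΣO = 1.98247; factor = 3/ΣO = 1.51326.
Fe apfu = 0.66199 × 1.51326 = 1.002.

1.002 Fe apfu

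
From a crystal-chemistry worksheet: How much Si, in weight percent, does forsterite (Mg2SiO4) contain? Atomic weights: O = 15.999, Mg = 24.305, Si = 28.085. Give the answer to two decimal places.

M(Mg2SiO4) = 140.691 g/mol.
Si contributes 1 × 28.085 = 28.085 g per mole.
28.085/140.691 = 0.1996 → 19.96%.

19.96 weight percent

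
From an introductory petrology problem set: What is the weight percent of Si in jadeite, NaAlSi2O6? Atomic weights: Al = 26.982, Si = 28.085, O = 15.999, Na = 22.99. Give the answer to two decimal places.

M(NaAlSi2O6) = 202.136 g/mol.
Si contributes 2 × 28.085 = 56.170 g per mole.
56.170/202.136 = 0.2779 → 27.79%.

27.79 wt%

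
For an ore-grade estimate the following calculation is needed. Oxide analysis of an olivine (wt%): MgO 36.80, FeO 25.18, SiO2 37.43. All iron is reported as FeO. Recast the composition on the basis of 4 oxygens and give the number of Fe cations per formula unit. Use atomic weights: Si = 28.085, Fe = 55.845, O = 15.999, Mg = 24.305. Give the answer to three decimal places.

0.559 Fe apfu

36.80 wt% MgO ÷ 40.304 g/mol = 0.91306 mol, giving 0.91306 Mg and 0.91306 O.
25.18 wt% FeO ÷ 71.844 g/mol = 0.35048 mol, giving 0.35048 Fe and 0.35048 O.
37.43 wt% SiO2 ÷ 60.083 g/mol = 0.62297 mol, giving 0.62297 Si and 1.24594 O.
Oxygen sums to 2.50948; scaling by 4/2.50948 = 1.59396 puts the formula on 4 O.
Fe: 0.35048 × 1.59396 = 0.559 atoms per formula unit.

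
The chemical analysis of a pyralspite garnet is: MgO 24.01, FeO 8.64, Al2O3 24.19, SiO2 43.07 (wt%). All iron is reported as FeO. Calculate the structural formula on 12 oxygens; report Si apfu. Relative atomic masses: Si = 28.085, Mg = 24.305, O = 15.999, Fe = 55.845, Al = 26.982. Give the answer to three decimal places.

MgO (M=40.304): mol = 0.59572; Mg = 0.59572, O = 0.59572.
FeO (M=71.844): mol = 0.12026; Fe = 0.12026, O = 0.12026.
Al2O3 (M=101.961): mol = 0.23725; Al = 0.47450, O = 0.71175.
SiO2 (M=60.083): mol = 0.71684; Si = 0.71684, O = 1.43368.
ΣO = 2.86141; factor = 12/ΣO = 4.19374.
Si apfu = 0.71684 × 4.19374 = 3.006.

3.006 Si apfu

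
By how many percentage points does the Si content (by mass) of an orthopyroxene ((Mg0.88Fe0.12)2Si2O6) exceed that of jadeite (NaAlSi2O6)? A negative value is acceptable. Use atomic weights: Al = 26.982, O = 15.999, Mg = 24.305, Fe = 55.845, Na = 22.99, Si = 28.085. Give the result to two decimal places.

-0.83 percentage points

First mineral: 56.170 g Si in 208.344 g formula = 26.96 wt% Si.
Second mineral: 56.170 g Si in 202.136 g formula = 27.79 wt% Si.
26.96% − 27.79% gives a difference of -0.83 percentage points.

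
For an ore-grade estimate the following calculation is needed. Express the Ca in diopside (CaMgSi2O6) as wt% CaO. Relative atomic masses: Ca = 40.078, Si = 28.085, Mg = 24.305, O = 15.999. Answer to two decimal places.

25.90 wt%

Molar mass of CaMgSi2O6 = 1×40.078 + 1×24.305 + 2×28.085 + 6×15.999 = 216.547 g/mol.
Each formula unit contains 1 Ca, equivalent to 1/1 = 1.0000 mol CaO.
M(CaO) = 1×40.078 + 1×15.999 = 56.077 g/mol.
Mass of CaO per formula unit = 1.0000 × 56.077 = 56.077 g.
CaO wt% = 56.077 / 216.547 × 100 = 25.90%.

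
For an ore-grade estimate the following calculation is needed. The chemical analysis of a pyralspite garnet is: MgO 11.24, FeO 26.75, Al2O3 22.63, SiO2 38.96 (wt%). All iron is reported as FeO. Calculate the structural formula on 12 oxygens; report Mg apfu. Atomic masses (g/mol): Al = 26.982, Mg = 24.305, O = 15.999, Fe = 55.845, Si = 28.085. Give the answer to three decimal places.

11.24 wt% MgO ÷ 40.304 g/mol = 0.27888 mol, giving 0.27888 Mg and 0.27888 O.
26.75 wt% FeO ÷ 71.844 g/mol = 0.37233 mol, giving 0.37233 Fe and 0.37233 O.
22.63 wt% Al2O3 ÷ 101.961 g/mol = 0.22195 mol, giving 0.44390 Al and 0.66585 O.
38.96 wt% SiO2 ÷ 60.083 g/mol = 0.64844 mol, giving 0.64844 Si and 1.29688 O.
Oxygen sums to 2.61394; scaling by 12/2.61394 = 4.59077 puts the formula on 12 O.
Mg: 0.27888 × 4.59077 = 1.280 atoms per formula unit.

1.280 Mg apfu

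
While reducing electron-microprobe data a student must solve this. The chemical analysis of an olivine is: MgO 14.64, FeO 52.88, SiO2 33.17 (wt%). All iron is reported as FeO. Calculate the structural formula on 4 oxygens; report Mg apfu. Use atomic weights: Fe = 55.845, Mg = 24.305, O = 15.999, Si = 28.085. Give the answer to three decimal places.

MgO (M=40.304): mol = 0.36324; Mg = 0.36324, O = 0.36324.
FeO (M=71.844): mol = 0.73604; Fe = 0.73604, O = 0.73604.
SiO2 (M=60.083): mol = 0.55207; Si = 0.55207, O = 1.10414.
ΣO = 2.20342; factor = 4/ΣO = 1.81536.
Mg apfu = 0.36324 × 1.81536 = 0.659.

0.659 Mg apfu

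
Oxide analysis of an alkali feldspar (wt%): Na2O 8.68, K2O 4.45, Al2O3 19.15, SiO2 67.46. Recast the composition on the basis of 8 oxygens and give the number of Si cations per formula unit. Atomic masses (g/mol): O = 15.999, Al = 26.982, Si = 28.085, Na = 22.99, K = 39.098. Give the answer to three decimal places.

Na2O (M=61.979): mol = 0.14005; Na = 0.28010, O = 0.14005.
K2O (M=94.195): mol = 0.04724; K = 0.09448, O = 0.04724.
Al2O3 (M=101.961): mol = 0.18782; Al = 0.37564, O = 0.56346.
SiO2 (M=60.083): mol = 1.12278; Si = 1.12278, O = 2.24556.
ΣO = 2.99631; factor = 8/ΣO = 2.66995.
Si apfu = 1.12278 × 2.66995 = 2.998.

2.998 Si apfu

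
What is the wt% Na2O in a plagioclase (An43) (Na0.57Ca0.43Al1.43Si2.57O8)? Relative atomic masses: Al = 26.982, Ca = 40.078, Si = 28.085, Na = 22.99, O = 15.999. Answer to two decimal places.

Molar mass of Na0.57Ca0.43Al1.43Si2.57O8 = 0.57×22.99 + 0.43×40.078 + 1.43×26.982 + 2.57×28.085 + 8×15.999 = 269.093 g/mol.
Each formula unit contains 0.57 Na, equivalent to 0.57/2 = 0.2850 mol Na2O.
M(Na2O) = 2×22.99 + 1×15.999 = 61.979 g/mol.
Mass of Na2O per formula unit = 0.2850 × 61.979 = 17.664 g.
Na2O wt% = 17.664 / 269.093 × 100 = 6.56%.

6.56 wt%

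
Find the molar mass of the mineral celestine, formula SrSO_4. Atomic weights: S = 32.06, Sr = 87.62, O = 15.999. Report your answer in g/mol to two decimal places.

183.68 g/mol

Sr: 1 × 87.62 = 87.6200
S: 1 × 32.06 = 32.0600
O: 4 × 15.999 = 63.9960
Summing the contributions gives the formula mass.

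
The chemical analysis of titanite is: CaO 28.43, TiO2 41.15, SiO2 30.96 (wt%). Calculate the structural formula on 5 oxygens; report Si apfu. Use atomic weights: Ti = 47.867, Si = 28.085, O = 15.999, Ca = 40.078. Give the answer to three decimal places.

1.003 Si apfu

CaO: 28.43/56.077 = 0.50698 mol → 0.50698 mol Ca, 0.50698 mol O.
TiO2: 41.15/79.865 = 0.51524 mol → 0.51524 mol Ti, 1.03048 mol O.
SiO2: 30.96/60.083 = 0.51529 mol → 0.51529 mol Si, 1.03058 mol O.
Total oxygen = 2.56804 mol. Normalization factor = 5/2.56804 = 1.94701.
Si per 5 O = 0.51529 × 1.94701 = 1.003.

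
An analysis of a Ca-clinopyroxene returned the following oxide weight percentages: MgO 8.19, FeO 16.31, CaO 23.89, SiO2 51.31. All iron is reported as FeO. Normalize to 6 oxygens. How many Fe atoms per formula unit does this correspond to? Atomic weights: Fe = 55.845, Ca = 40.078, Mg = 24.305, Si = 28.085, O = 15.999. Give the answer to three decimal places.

0.531 Fe apfu

MgO (M=40.304): mol = 0.20321; Mg = 0.20321, O = 0.20321.
FeO (M=71.844): mol = 0.22702; Fe = 0.22702, O = 0.22702.
CaO (M=56.077): mol = 0.42602; Ca = 0.42602, O = 0.42602.
SiO2 (M=60.083): mol = 0.85399; Si = 0.85399, O = 1.70798.
ΣO = 2.56423; factor = 6/ΣO = 2.33988.
Fe apfu = 0.22702 × 2.33988 = 0.531.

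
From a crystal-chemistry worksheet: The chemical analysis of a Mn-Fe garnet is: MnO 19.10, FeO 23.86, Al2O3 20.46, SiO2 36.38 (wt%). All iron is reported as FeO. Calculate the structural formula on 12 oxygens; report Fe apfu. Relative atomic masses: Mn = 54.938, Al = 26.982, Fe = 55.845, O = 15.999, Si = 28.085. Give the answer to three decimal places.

1.651 Fe apfu

MnO: 19.10/70.937 = 0.26925 mol → 0.26925 mol Mn, 0.26925 mol O.
FeO: 23.86/71.844 = 0.33211 mol → 0.33211 mol Fe, 0.33211 mol O.
Al2O3: 20.46/101.961 = 0.20066 mol → 0.40132 mol Al, 0.60198 mol O.
SiO2: 36.38/60.083 = 0.60550 mol → 0.60550 mol Si, 1.21100 mol O.
Total oxygen = 2.41434 mol. Normalization factor = 12/2.41434 = 4.97030.
Fe per 12 O = 0.33211 × 4.97030 = 1.651.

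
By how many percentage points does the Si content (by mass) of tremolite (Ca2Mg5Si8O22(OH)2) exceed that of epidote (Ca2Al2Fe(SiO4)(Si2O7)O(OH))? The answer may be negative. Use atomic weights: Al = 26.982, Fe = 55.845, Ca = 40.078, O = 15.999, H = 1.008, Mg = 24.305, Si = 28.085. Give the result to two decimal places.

Si in Ca2Mg5Si8O22(OH)2: molar mass 812.353 g/mol; 8×28.085 = 224.680 g → 27.66 wt%.
Si in Ca2Al2Fe(SiO4)(Si2O7)O(OH): molar mass 483.215 g/mol; 3×28.085 = 84.255 g → 17.44 wt%.
Difference = 27.66 − 17.44 = 10.22 percentage points.

10.22 percentage points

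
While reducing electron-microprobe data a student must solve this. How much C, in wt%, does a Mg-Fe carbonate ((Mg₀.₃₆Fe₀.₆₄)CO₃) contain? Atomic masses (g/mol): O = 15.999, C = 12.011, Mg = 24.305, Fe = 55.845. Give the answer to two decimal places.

11.49 wt%

Molar mass of (Mg₀.₃₆Fe₀.₆₄)CO₃: 0.36*24.305 + 0.64*55.845 + 1*12.011 + 3*15.999 = 104.499 g/mol.
Mass of C per formula unit: 1 × 12.011 = 12.011 g.
Weight fraction C = 12.011 / 104.499 = 0.1149.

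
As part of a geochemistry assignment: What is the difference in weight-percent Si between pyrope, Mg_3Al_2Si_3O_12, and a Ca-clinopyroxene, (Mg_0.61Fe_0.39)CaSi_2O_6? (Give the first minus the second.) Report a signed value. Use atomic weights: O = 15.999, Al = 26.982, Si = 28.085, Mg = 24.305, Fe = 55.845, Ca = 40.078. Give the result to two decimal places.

M(Mg_3Al_2Si_3O_12) = 403.122 g/mol, so wt% Si = 84.255/403.122 × 100 = 20.90%.
M((Mg_0.61Fe_0.39)CaSi_2O_6) = 228.848 g/mol, so wt% Si = 56.170/228.848 × 100 = 24.54%.
20.90 − 24.54 = -3.64 pp.

-3.64 percentage points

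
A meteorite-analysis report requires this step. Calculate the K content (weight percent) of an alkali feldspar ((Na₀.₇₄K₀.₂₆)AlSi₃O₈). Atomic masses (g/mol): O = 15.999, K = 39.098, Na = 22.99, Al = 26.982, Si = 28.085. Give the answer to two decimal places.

3.82 weight percent

Formula mass = 0.74×22.99 + 0.26×39.098 + 1×26.982 + 3×28.085 + 8×15.999 = 266.407 g/mol, of which 10.165 g is K.
So K makes up 10.165/266.407 = 0.0382 of the mass, i.e. 3.82%.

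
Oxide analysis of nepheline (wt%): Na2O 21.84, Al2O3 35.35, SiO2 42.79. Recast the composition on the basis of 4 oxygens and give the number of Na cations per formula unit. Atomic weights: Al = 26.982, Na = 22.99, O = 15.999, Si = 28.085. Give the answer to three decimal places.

21.84 wt% Na2O ÷ 61.979 g/mol = 0.35238 mol, giving 0.70476 Na and 0.35238 O.
35.35 wt% Al2O3 ÷ 101.961 g/mol = 0.34670 mol, giving 0.69340 Al and 1.04010 O.
42.79 wt% SiO2 ÷ 60.083 g/mol = 0.71218 mol, giving 0.71218 Si and 1.42436 O.
Oxygen sums to 2.81684; scaling by 4/2.81684 = 1.42003 puts the formula on 4 O.
Na: 0.70476 × 1.42003 = 1.001 atoms per formula unit.

1.001 Na apfu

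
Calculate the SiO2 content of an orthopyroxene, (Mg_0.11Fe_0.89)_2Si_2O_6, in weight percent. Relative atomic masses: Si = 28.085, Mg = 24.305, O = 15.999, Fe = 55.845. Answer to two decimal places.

46.77 wt%

Formula mass = 256.915 g/mol.
2 Si → 2.0000 mol SiO2 per formula unit; M(SiO2) = 60.083, so SiO2 mass = 120.166 g.
120.166/256.915 × 100 = 46.77 wt%.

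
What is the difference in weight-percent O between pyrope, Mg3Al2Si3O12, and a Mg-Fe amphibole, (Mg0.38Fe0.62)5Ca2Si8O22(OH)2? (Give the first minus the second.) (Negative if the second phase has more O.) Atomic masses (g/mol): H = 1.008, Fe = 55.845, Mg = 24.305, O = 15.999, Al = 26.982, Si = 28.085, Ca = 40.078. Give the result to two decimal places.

First mineral: 191.988 g O in 403.122 g formula = 47.63 wt% O.
Second mineral: 383.976 g O in 910.127 g formula = 42.19 wt% O.
47.63% − 42.19% gives a difference of 5.44 percentage points.

5.44 percentage points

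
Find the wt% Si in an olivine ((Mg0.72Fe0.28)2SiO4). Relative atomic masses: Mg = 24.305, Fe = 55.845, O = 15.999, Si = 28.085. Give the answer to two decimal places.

Formula mass = 1.44·24.305 + 0.56·55.845 + 1·28.085 + 4·15.999 = 158.353 g/mol, of which 28.085 g is Si.
So Si makes up 28.085/158.353 = 0.1774 of the mass, i.e. 17.74%.

17.74 wt%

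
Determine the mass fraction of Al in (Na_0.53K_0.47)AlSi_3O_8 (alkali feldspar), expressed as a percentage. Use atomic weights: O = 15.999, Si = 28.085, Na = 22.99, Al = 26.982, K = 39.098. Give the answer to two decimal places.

10.00 mass %

Molar mass of (Na_0.53K_0.47)AlSi_3O_8: 0.53×22.99 + 0.47×39.098 + 1×26.982 + 3×28.085 + 8×15.999 = 269.790 g/mol.
Mass of Al per formula unit: 1 × 26.982 = 26.982 g.
Weight fraction Al = 26.982 / 269.790 = 0.1000.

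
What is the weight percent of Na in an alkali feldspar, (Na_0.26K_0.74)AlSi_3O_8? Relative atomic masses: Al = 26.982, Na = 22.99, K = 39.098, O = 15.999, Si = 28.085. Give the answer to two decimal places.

2.18 wt%

Molar mass of (Na_0.26K_0.74)AlSi_3O_8: 0.26×22.99 + 0.74×39.098 + 1×26.982 + 3×28.085 + 8×15.999 = 274.139 g/mol.
Mass of Na per formula unit: 0.26 × 22.99 = 5.977 g.
Weight fraction Na = 5.977 / 274.139 = 0.0218.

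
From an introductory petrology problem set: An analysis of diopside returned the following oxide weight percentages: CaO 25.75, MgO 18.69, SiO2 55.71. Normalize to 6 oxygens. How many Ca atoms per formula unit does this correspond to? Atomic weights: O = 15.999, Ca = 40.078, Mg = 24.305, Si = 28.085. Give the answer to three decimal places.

0.992 Ca apfu

CaO (M=56.077): mol = 0.45919; Ca = 0.45919, O = 0.45919.
MgO (M=40.304): mol = 0.46373; Mg = 0.46373, O = 0.46373.
SiO2 (M=60.083): mol = 0.92722; Si = 0.92722, O = 1.85444.
ΣO = 2.77736; factor = 6/ΣO = 2.16032.
Ca apfu = 0.45919 × 2.16032 = 0.992.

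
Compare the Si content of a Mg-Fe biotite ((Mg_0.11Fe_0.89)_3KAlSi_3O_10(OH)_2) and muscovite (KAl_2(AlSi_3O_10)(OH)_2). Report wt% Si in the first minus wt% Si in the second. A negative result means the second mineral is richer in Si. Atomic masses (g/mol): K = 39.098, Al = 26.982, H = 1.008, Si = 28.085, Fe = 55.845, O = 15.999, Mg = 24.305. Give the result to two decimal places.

M((Mg_0.11Fe_0.89)_3KAlSi_3O_10(OH)_2) = 501.466 g/mol, so wt% Si = 84.255/501.466 × 100 = 16.80%.
M(KAl_2(AlSi_3O_10)(OH)_2) = 398.303 g/mol, so wt% Si = 84.255/398.303 × 100 = 21.15%.
16.80 − 21.15 = -4.35 pp.

-4.35 percentage points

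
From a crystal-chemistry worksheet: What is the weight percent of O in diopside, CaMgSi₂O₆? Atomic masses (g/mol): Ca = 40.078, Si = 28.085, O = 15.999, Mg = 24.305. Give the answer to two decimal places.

44.33 weight percent

Molar mass of CaMgSi₂O₆: 1·40.078 + 1·24.305 + 2·28.085 + 6·15.999 = 216.547 g/mol.
Mass of O per formula unit: 6 × 15.999 = 95.994 g.
Weight fraction O = 95.994 / 216.547 = 0.4433.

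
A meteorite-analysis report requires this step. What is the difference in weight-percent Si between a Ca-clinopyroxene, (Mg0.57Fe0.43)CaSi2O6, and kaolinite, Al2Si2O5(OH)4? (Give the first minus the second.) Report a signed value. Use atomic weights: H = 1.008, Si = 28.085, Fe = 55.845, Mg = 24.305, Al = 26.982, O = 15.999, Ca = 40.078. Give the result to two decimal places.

Si in (Mg0.57Fe0.43)CaSi2O6: molar mass 230.109 g/mol; 2×28.085 = 56.170 g → 24.41 wt%.
Si in Al2Si2O5(OH)4: molar mass 258.157 g/mol; 2×28.085 = 56.170 g → 21.76 wt%.
Difference = 24.41 − 21.76 = 2.65 percentage points.

2.65 percentage points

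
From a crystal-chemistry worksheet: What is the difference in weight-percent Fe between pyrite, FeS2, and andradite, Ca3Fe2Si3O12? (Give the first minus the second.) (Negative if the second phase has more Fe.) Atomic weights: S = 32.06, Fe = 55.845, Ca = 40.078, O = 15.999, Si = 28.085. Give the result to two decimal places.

24.57 percentage points

Fe in FeS2: molar mass 119.965 g/mol; 1×55.845 = 55.845 g → 46.55 wt%.
Fe in Ca3Fe2Si3O12: molar mass 508.167 g/mol; 2×55.845 = 111.690 g → 21.98 wt%.
Difference = 46.55 − 21.98 = 24.57 percentage points.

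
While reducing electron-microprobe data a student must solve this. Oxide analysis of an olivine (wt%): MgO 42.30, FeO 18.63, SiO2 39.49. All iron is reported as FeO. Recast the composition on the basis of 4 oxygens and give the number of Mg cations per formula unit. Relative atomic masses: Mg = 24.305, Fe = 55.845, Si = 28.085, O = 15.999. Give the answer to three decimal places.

1.600 Mg apfu

42.30 wt% MgO ÷ 40.304 g/mol = 1.04952 mol, giving 1.04952 Mg and 1.04952 O.
18.63 wt% FeO ÷ 71.844 g/mol = 0.25931 mol, giving 0.25931 Fe and 0.25931 O.
39.49 wt% SiO2 ÷ 60.083 g/mol = 0.65726 mol, giving 0.65726 Si and 1.31452 O.
Oxygen sums to 2.62335; scaling by 4/2.62335 = 1.52477 puts the formula on 4 O.
Mg: 1.04952 × 1.52477 = 1.600 atoms per formula unit.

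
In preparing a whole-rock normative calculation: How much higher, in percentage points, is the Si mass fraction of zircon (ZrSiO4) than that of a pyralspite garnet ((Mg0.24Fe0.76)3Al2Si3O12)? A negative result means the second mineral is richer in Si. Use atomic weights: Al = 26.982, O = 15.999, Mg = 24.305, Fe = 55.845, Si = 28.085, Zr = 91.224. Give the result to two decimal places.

First mineral: 28.085 g Si in 183.305 g formula = 15.32 wt% Si.
Second mineral: 84.255 g Si in 475.033 g formula = 17.74 wt% Si.
15.32% − 17.74% gives a difference of -2.42 percentage points.

-2.42 percentage points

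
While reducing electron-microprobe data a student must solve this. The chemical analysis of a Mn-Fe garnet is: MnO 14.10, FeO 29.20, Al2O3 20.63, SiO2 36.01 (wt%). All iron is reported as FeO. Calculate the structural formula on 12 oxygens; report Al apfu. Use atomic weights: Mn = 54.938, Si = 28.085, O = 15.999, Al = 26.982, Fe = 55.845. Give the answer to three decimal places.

MnO (M=70.937): mol = 0.19877; Mn = 0.19877, O = 0.19877.
FeO (M=71.844): mol = 0.40644; Fe = 0.40644, O = 0.40644.
Al2O3 (M=101.961): mol = 0.20233; Al = 0.40466, O = 0.60699.
SiO2 (M=60.083): mol = 0.59934; Si = 0.59934, O = 1.19868.
ΣO = 2.41088; factor = 12/ΣO = 4.97744.
Al apfu = 0.40466 × 4.97744 = 2.014.

2.014 Al apfu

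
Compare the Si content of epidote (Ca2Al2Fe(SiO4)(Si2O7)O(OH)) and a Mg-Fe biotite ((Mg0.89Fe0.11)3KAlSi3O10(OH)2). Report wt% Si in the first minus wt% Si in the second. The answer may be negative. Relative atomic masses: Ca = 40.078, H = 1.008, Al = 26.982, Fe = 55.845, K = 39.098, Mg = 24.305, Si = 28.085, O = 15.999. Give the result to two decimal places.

Si in Ca2Al2Fe(SiO4)(Si2O7)O(OH): molar mass 483.215 g/mol; 3×28.085 = 84.255 g → 17.44 wt%.
Si in (Mg0.89Fe0.11)3KAlSi3O10(OH)2: molar mass 427.662 g/mol; 3×28.085 = 84.255 g → 19.70 wt%.
Difference = 17.44 − 19.70 = -2.26 percentage points.

-2.26 percentage points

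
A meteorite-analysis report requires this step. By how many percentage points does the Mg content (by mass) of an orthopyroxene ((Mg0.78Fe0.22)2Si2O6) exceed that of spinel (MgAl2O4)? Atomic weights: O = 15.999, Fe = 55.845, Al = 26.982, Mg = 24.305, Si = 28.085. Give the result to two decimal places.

0.58 percentage points

First mineral: 37.916 g Mg in 214.652 g formula = 17.66 wt% Mg.
Second mineral: 24.305 g Mg in 142.265 g formula = 17.08 wt% Mg.
17.66% − 17.08% gives a difference of 0.58 percentage points.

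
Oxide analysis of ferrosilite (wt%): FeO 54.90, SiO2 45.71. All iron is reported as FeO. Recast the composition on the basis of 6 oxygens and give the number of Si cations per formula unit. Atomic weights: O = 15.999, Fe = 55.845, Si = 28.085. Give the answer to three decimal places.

1.997 Si apfu

54.90 wt% FeO ÷ 71.844 g/mol = 0.76416 mol, giving 0.76416 Fe and 0.76416 O.
45.71 wt% SiO2 ÷ 60.083 g/mol = 0.76078 mol, giving 0.76078 Si and 1.52156 O.
Oxygen sums to 2.28572; scaling by 6/2.28572 = 2.62499 puts the formula on 6 O.
Si: 0.76078 × 2.62499 = 1.997 atoms per formula unit.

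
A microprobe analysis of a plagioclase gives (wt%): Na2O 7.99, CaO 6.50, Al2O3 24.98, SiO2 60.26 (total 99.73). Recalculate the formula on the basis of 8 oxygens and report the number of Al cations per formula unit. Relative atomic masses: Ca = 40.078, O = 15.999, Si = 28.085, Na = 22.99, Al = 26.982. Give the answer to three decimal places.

1.313 Al apfu

Na2O: 7.99/61.979 = 0.12891 mol → 0.25782 mol Na, 0.12891 mol O.
CaO: 6.50/56.077 = 0.11591 mol → 0.11591 mol Ca, 0.11591 mol O.
Al2O3: 24.98/101.961 = 0.24500 mol → 0.49000 mol Al, 0.73500 mol O.
SiO2: 60.26/60.083 = 1.00295 mol → 1.00295 mol Si, 2.00590 mol O.
Total oxygen = 2.98572 mol. Normalization factor = 8/2.98572 = 2.67942.
Al per 8 O = 0.49000 × 2.67942 = 1.313.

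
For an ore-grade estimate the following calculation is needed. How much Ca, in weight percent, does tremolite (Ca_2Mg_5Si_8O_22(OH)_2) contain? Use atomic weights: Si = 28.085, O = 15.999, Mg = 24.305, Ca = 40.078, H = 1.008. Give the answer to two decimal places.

9.87 weight percent

Molar mass of Ca_2Mg_5Si_8O_22(OH)_2: 2*40.078 + 5*24.305 + 8*28.085 + 24*15.999 + 2*1.008 = 812.353 g/mol.
Mass of Ca per formula unit: 2 × 40.078 = 80.156 g.
Weight fraction Ca = 80.156 / 812.353 = 0.0987.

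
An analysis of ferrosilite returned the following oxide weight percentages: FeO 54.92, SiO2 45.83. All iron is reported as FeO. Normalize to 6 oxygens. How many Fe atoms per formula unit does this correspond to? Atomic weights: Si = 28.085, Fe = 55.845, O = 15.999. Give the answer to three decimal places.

54.92 wt% FeO ÷ 71.844 g/mol = 0.76443 mol, giving 0.76443 Fe and 0.76443 O.
45.83 wt% SiO2 ÷ 60.083 g/mol = 0.76278 mol, giving 0.76278 Si and 1.52556 O.
Oxygen sums to 2.28999; scaling by 6/2.28999 = 2.62010 puts the formula on 6 O.
Fe: 0.76443 × 2.62010 = 2.003 atoms per formula unit.

2.003 Fe apfu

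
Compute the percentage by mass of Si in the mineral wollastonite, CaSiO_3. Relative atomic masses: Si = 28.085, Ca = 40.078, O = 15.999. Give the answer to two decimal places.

Formula mass = 1·40.078 + 1·28.085 + 3·15.999 = 116.160 g/mol, of which 28.085 g is Si.
So Si makes up 28.085/116.160 = 0.2418 of the mass, i.e. 24.18%.

24.18 weight percent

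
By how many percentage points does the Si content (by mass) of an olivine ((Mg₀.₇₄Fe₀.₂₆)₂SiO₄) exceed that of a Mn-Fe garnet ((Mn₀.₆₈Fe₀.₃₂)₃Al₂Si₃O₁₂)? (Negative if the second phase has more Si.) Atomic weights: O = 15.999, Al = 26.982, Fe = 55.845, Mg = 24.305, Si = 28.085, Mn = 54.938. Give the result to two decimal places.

0.89 percentage points

Si in (Mg₀.₇₄Fe₀.₂₆)₂SiO₄: molar mass 157.092 g/mol; 1×28.085 = 28.085 g → 17.88 wt%.
Si in (Mn₀.₆₈Fe₀.₃₂)₃Al₂Si₃O₁₂: molar mass 495.892 g/mol; 3×28.085 = 84.255 g → 16.99 wt%.
Difference = 17.88 − 16.99 = 0.89 percentage points.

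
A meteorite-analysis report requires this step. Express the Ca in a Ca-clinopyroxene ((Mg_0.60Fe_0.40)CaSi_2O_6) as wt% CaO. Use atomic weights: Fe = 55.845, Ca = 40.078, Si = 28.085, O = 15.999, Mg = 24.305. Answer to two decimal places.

Formula mass = 229.163 g/mol.
1 Ca → 1.0000 mol CaO per formula unit; M(CaO) = 56.077, so CaO mass = 56.077 g.
56.077/229.163 × 100 = 24.47 wt%.

24.47 wt%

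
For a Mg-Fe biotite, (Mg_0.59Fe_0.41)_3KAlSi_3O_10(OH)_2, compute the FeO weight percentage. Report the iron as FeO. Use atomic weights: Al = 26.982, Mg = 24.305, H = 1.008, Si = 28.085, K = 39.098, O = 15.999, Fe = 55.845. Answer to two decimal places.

Molar mass of (Mg_0.59Fe_0.41)_3KAlSi_3O_10(OH)_2 = 1.77*24.305 + 1.23*55.845 + 1*39.098 + 1*26.982 + 3*28.085 + 12*15.999 + 2*1.008 = 456.048 g/mol.
Each formula unit contains 1.23 Fe, equivalent to 1.23/1 = 1.2300 mol FeO.
M(FeO) = 1×55.845 + 1×15.999 = 71.844 g/mol.
Mass of FeO per formula unit = 1.2300 × 71.844 = 88.368 g.
FeO wt% = 88.368 / 456.048 × 100 = 19.38%.

19.38 wt%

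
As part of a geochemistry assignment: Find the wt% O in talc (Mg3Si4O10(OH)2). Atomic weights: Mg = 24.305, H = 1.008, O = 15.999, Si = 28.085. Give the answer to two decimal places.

Formula mass = 3·24.305 + 4·28.085 + 12·15.999 + 2·1.008 = 379.259 g/mol, of which 191.988 g is O.
So O makes up 191.988/379.259 = 0.5062 of the mass, i.e. 50.62%.

50.62 wt%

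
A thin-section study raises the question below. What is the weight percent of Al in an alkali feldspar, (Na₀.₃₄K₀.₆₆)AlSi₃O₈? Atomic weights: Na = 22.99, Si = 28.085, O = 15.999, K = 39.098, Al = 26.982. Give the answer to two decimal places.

9.89 wt%

M((Na₀.₃₄K₀.₆₆)AlSi₃O₈) = 272.850 g/mol.
Al contributes 1 × 26.982 = 26.982 g per mole.
26.982/272.850 = 0.0989 → 9.89%.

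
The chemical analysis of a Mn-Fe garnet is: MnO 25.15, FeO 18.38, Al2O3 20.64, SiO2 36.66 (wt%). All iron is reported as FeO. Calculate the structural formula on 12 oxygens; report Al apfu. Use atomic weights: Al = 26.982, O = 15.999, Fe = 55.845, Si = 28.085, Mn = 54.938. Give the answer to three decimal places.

1.993 Al apfu

25.15 wt% MnO ÷ 70.937 g/mol = 0.35454 mol, giving 0.35454 Mn and 0.35454 O.
18.38 wt% FeO ÷ 71.844 g/mol = 0.25583 mol, giving 0.25583 Fe and 0.25583 O.
20.64 wt% Al2O3 ÷ 101.961 g/mol = 0.20243 mol, giving 0.40486 Al and 0.60729 O.
36.66 wt% SiO2 ÷ 60.083 g/mol = 0.61016 mol, giving 0.61016 Si and 1.22032 O.
Oxygen sums to 2.43798; scaling by 12/2.43798 = 4.92211 puts the formula on 12 O.
Al: 0.40486 × 4.92211 = 1.993 atoms per formula unit.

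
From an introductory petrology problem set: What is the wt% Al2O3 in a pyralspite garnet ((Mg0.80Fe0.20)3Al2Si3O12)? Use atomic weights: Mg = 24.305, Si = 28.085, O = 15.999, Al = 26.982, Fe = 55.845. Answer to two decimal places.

24.16 wt%

Molar mass of (Mg0.80Fe0.20)3Al2Si3O12 = 2.40×24.305 + 0.60×55.845 + 2×26.982 + 3×28.085 + 12×15.999 = 422.046 g/mol.
Each formula unit contains 2 Al, equivalent to 2/2 = 1.0000 mol Al2O3.
M(Al2O3) = 2×26.982 + 3×15.999 = 101.961 g/mol.
Mass of Al2O3 per formula unit = 1.0000 × 101.961 = 101.961 g.
Al2O3 wt% = 101.961 / 422.046 × 100 = 24.16%.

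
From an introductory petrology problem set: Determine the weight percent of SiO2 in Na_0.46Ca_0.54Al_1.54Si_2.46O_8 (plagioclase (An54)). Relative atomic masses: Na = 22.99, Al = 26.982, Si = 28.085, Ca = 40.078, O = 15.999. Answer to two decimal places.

54.57 wt%

Formula mass = 270.851 g/mol.
2.46 Si → 2.4600 mol SiO2 per formula unit; M(SiO2) = 60.083, so SiO2 mass = 147.804 g.
147.804/270.851 × 100 = 54.57 wt%.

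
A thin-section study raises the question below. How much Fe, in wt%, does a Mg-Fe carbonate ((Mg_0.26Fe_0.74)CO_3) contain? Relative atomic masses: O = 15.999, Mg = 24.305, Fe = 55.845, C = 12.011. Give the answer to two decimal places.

M((Mg_0.26Fe_0.74)CO_3) = 107.653 g/mol.
Fe contributes 0.74 × 55.845 = 41.325 g per mole.
41.325/107.653 = 0.3839 → 38.39%.

38.39 wt%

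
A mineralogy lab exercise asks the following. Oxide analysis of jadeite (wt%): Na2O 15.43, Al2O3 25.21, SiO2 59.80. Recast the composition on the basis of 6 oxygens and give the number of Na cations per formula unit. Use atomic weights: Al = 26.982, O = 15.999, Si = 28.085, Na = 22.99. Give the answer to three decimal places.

15.43 wt% Na2O ÷ 61.979 g/mol = 0.24896 mol, giving 0.49792 Na and 0.24896 O.
25.21 wt% Al2O3 ÷ 101.961 g/mol = 0.24725 mol, giving 0.49450 Al and 0.74175 O.
59.80 wt% SiO2 ÷ 60.083 g/mol = 0.99529 mol, giving 0.99529 Si and 1.99058 O.
Oxygen sums to 2.98129; scaling by 6/2.98129 = 2.01255 puts the formula on 6 O.
Na: 0.49792 × 2.01255 = 1.002 atoms per formula unit.

1.002 Na apfu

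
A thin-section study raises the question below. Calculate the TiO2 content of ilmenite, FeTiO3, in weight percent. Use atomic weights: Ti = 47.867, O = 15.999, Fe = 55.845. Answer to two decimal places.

M(FeTiO3) = 151.709 g/mol; M(TiO2) = 79.865 g/mol.
Moles TiO2 per formula unit = 1 Ti ÷ 1 = 1.0000.
TiO2 fraction = (1.0000 × 79.865) / 151.709 = 79.865/151.709 = 0.5264.

52.64 wt%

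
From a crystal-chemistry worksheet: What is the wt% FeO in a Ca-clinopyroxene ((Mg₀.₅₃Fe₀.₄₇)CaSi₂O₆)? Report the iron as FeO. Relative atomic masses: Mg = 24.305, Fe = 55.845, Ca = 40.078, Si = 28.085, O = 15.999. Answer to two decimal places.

14.59 wt%

Molar mass of (Mg₀.₅₃Fe₀.₄₇)CaSi₂O₆ = 0.53·24.305 + 0.47·55.845 + 1·40.078 + 2·28.085 + 6·15.999 = 231.371 g/mol.
Each formula unit contains 0.47 Fe, equivalent to 0.47/1 = 0.4700 mol FeO.
M(FeO) = 1×55.845 + 1×15.999 = 71.844 g/mol.
Mass of FeO per formula unit = 0.4700 × 71.844 = 33.767 g.
FeO wt% = 33.767 / 231.371 × 100 = 14.59%.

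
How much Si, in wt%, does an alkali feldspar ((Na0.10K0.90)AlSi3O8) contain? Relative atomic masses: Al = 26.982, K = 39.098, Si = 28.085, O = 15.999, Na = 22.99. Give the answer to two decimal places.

30.45 wt%

M((Na0.10K0.90)AlSi3O8) = 276.716 g/mol.
Si contributes 3 × 28.085 = 84.255 g per mole.
84.255/276.716 = 0.3045 → 30.45%.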